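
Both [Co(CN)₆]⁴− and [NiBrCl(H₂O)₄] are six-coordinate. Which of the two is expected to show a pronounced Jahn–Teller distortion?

[Co(CN)₆]⁴−: Ligand charges: each cyanide is −1. With an overall charge of −4 the cobalt centre must be in the +2 oxidation state. Co sits in group 9, so the d-electron count is 9 − 2 = 7. Cyanide is a strong-field ligand (high in the spectrochemical series) for a first-row metal, so the complex is low-spin. The t₂g⁶e_g¹ (low-spin) configuration has an unevenly filled e_g set; the Jahn–Teller theorem predicts a tetragonal distortion (typically axial elongation) to lift the degeneracy.
[NiBrCl(H₂O)₄]: Summing ligand charges against the 0 overall charge gives an oxidation state of +2 for nickel. Nickel is a group-10 element; Ni(II) is therefore d⁸. The d⁸ configuration leaves the e_g set evenly filled (or empty) — no strong Jahn–Teller driving force.

[Co(CN)₆]⁴−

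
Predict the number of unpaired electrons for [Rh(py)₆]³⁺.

Pyridine is neutral; balancing the +3 overall charge requires Rh(III).
Rhodium is a group-9 element; Rh(III) is therefore d⁶.
The spin state decides the count: a 4d ion has a large Δₒ and is invariably low-spin.
An octahedral low-spin d⁶ ion is t₂g⁶e_g⁰, giving 0 unpaired electrons.

0 unpaired electrons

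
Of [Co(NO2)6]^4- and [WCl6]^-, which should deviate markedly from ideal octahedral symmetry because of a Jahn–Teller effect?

[Co(NO2)6]^4-

[Co(NO2)6]^4-: Summing ligand charges against the −4 overall charge gives an oxidation state of +2 for cobalt. Group 9 minus oxidation state 2 gives a d⁷ configuration. Nitro (N-bound nitrite) is a strong-field ligand (high in the spectrochemical series) for a first-row metal, so the complex is low-spin. The t₂g⁶e_g¹ (low-spin) configuration has an unevenly filled e_g set; the Jahn–Teller theorem predicts a tetragonal distortion (typically axial elongation) to lift the degeneracy.
[WCl6]^-: Each chloride is −1; balancing the −1 overall charge requires W(V). Tungsten is a group-6 element; W(V) is therefore d¹. The d¹ configuration leaves the e_g set evenly filled (or empty) — no strong Jahn–Teller driving force.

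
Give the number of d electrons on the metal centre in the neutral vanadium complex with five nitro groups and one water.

d0

Summing ligand charges against the 0 overall charge gives an oxidation state of +5 for vanadium.
Group 5 minus oxidation state 5 gives a d⁰ configuration.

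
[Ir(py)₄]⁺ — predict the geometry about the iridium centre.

Pyridine is neutral; balancing the +1 overall charge requires Ir(I).
Group 9 minus oxidation state 1 gives a d⁸ configuration.
Coordination number: 4.
A 5d d⁸ ion has a large crystal-field splitting; square planar leaves the high-energy d_{x²−y²} orbital empty and maximises CFSE.

square planar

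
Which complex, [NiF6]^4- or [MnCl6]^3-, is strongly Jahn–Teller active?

[NiF6]^4-: Each fluoride is −1; balancing the −4 overall charge requires Ni(II). Group 10 minus oxidation state 2 gives a d⁸ configuration. The d⁸ configuration leaves the e_g set evenly filled (or empty) — no strong Jahn–Teller driving force.
[MnCl6]^3-: Summing ligand charges against the −3 overall charge gives an oxidation state of +3 for manganese. Mn sits in group 7, so the d-electron count is 7 − 3 = 4. Chloride is a weak-field ligand for a first-row metal, so the complex is high-spin. The t₂g³e_g¹ (high-spin) configuration has an unevenly filled e_g set; the Jahn–Teller theorem predicts a tetragonal distortion (typically axial elongation) to lift the degeneracy.

[MnCl6]^3-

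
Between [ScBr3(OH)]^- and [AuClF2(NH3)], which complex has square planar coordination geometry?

For [ScBr3(OH)]^-: Ligand charges: each bromide is −1; each hydroxide is −1. With an overall charge of −1 the scandium centre must be in the +3 oxidation state. Group 3 minus oxidation state 3 gives a d⁰ configuration. A d⁰ ion has no crystal-field stabilisation preference between square planar and tetrahedral, so four ligands adopt the sterically favoured tetrahedral geometry. → tetrahedral.
For [AuClF2(NH3)]: Summing ligand charges against the 0 overall charge gives an oxidation state of +3 for gold. Au sits in group 11, so the d-electron count is 11 − 3 = 8. A 5d d⁸ ion has a large crystal-field splitting; square planar leaves the high-energy d_{x²−y²} orbital empty and maximises CFSE. → square planar.

[AuClF2(NH3)]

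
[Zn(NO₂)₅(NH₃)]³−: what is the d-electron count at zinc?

Summing ligand charges against the −3 overall charge gives an oxidation state of +2 for zinc.
Zn sits in group 12, so the d-electron count is 12 − 2 = 10.

d¹⁰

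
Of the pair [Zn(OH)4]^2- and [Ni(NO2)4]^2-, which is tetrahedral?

[Zn(OH)4]^2-

For [Zn(OH)4]^2-: Each hydroxide is −1; balancing the −2 overall charge requires Zn(II). Group 12 minus oxidation state 2 gives a d¹⁰ configuration. A d¹⁰ ion has no crystal-field stabilisation preference between square planar and tetrahedral, so four ligands adopt the sterically favoured tetrahedral geometry. → tetrahedral.
For [Ni(NO2)4]^2-: Ligand charges: each nitro (N-bound nitrite) is −1. With an overall charge of −2 the nickel centre must be in the +2 oxidation state. Nickel is a group-10 element; Ni(II) is therefore d⁸. Nitro (N-bound nitrite) is a strong-field ligand (high in the spectrochemical series). A 3d d⁸ ion with strong-field ligands gains enough CFSE to favour square planar over tetrahedral. → square planar.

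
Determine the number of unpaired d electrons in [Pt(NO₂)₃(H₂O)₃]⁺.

0

Each nitro (N-bound nitrite) is −1; water is neutral; balancing the +1 overall charge requires Pt(IV).
Group 10 minus oxidation state 4 gives a d⁶ configuration.
The spin state decides the count: a 5d ion has a large Δₒ and is invariably low-spin.
An octahedral low-spin d⁶ ion is t₂g⁶e_g⁰, giving 0 unpaired electrons.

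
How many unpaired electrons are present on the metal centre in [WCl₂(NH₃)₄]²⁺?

2 unpaired electrons

Each chloride is −1; ammonia is neutral; balancing the +2 overall charge requires W(IV).
Tungsten is a group-6 element; W(IV) is therefore d².
In an octahedral field the d² configuration is t₂g²e_g⁰ (only one arrangement possible), giving 2 unpaired electrons.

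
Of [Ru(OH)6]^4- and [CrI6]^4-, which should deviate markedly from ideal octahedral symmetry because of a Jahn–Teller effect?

[CrI6]^4-

[Ru(OH)6]^4-: Ligand charges: each hydroxide is −1. With an overall charge of −4 the ruthenium centre must be in the +2 oxidation state. Ru sits in group 8, so the d-electron count is 8 − 2 = 6. A 4d ion has a large Δₒ and is invariably low-spin. The d⁶ configuration leaves the e_g set evenly filled (or empty) — no strong Jahn–Teller driving force.
[CrI6]^4-: Summing ligand charges against the −4 overall charge gives an oxidation state of +2 for chromium. Cr sits in group 6, so the d-electron count is 6 − 2 = 4. Iodide is a weak-field ligand for a first-row metal, so the complex is high-spin. The t₂g³e_g¹ (high-spin) configuration has an unevenly filled e_g set; the Jahn–Teller theorem predicts a tetragonal distortion (typically axial elongation) to lift the degeneracy.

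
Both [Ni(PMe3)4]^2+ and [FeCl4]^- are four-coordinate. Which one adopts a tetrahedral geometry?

[FeCl4]^-

For [Ni(PMe3)4]^2+: Trimethylphosphine is neutral; balancing the +2 overall charge requires Ni(II). Group 10 minus oxidation state 2 gives a d⁸ configuration. Trimethylphosphine is a strong-field ligand (high in the spectrochemical series). A 3d d⁸ ion with strong-field ligands gains enough CFSE to favour square planar over tetrahedral. → square planar.
For [FeCl4]^-: Summing ligand charges against the −1 overall charge gives an oxidation state of +3 for iron. Fe sits in group 8, so the d-electron count is 8 − 3 = 5. A high-spin d⁵ ion has zero CFSE in either geometry, so four ligands adopt the sterically favoured tetrahedral geometry. → tetrahedral.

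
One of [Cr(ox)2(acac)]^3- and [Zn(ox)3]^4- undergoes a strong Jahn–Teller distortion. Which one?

[Cr(ox)2(acac)]^3-: Each oxalate is −2; each acetylacetonate is −1; balancing the −3 overall charge requires Cr(II). Group 6 minus oxidation state 2 gives a d⁴ configuration. Acetylacetonate and oxalate are weak-field ligands for a first-row metal, so the complex is high-spin. The t₂g³e_g¹ (high-spin) configuration has an unevenly filled e_g set; the Jahn–Teller theorem predicts a tetragonal distortion (typically axial elongation) to lift the degeneracy.
[Zn(ox)3]^4-: Each oxalate is −2; balancing the −4 overall charge requires Zn(II). Zinc is a group-12 element; Zn(II) is therefore d¹⁰. The d¹⁰ configuration leaves the e_g set evenly filled (or empty) — no strong Jahn–Teller driving force.

[Cr(ox)2(acac)]^3-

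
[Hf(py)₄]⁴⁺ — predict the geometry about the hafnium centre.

Summing ligand charges against the +4 overall charge gives an oxidation state of +4 for hafnium.
Hf sits in group 4, so the d-electron count is 4 − 4 = 0.
Coordination number: 4.
A d⁰ ion has no crystal-field stabilisation preference between square planar and tetrahedral, so four ligands adopt the sterically favoured tetrahedral geometry.

tetrahedral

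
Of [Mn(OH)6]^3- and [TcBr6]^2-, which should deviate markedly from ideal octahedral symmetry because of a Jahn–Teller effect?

[Mn(OH)6]^3-: Summing ligand charges against the −3 overall charge gives an oxidation state of +3 for manganese. Group 7 minus oxidation state 3 gives a d⁴ configuration. Hydroxide is a weak-field ligand for a first-row metal, so the complex is high-spin. The t₂g³e_g¹ (high-spin) configuration has an unevenly filled e_g set; the Jahn–Teller theorem predicts a tetragonal distortion (typically axial elongation) to lift the degeneracy.
[TcBr6]^2-: Each bromide is −1; balancing the −2 overall charge requires Tc(IV). Group 7 minus oxidation state 4 gives a d³ configuration. The d³ configuration leaves the e_g set evenly filled (or empty) — no strong Jahn–Teller driving force.

[Mn(OH)6]^3-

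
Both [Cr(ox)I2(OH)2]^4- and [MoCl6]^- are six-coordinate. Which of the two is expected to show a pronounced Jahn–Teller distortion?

[Cr(ox)I2(OH)2]^4-

[Cr(ox)I2(OH)2]^4-: Summing ligand charges against the −4 overall charge gives an oxidation state of +2 for chromium. Cr sits in group 6, so the d-electron count is 6 − 2 = 4. Hydroxide, iodide, and oxalate are weak-field ligands for a first-row metal, so the complex is high-spin. The t₂g³e_g¹ (high-spin) configuration has an unevenly filled e_g set; the Jahn–Teller theorem predicts a tetragonal distortion (typically axial elongation) to lift the degeneracy.
[MoCl6]^-: Ligand charges: each chloride is −1. With an overall charge of −1 the molybdenum centre must be in the +5 oxidation state. Mo sits in group 6, so the d-electron count is 6 − 5 = 1. The d¹ configuration leaves the e_g set evenly filled (or empty) — no strong Jahn–Teller driving force.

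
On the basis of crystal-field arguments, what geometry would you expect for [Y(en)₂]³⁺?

Ligand charges: ethylenediamine is neutral. With an overall charge of +3 the yttrium centre must be in the +3 oxidation state.
Group 3 minus oxidation state 3 gives a d⁰ configuration.
Counting donor atoms: 2×ethylenediamine (bidentate) → 4 donors. Coordination number = 4.
A d⁰ ion has no crystal-field stabilisation preference between square planar and tetrahedral, so four ligands adopt the sterically favoured tetrahedral geometry.

tetrahedral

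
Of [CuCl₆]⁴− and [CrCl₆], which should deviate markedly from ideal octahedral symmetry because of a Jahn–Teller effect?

[CuCl₆]⁴−: Each chloride is −1; balancing the −4 overall charge requires Cu(II). Copper is a group-11 element; Cu(II) is therefore d⁹. The t₂g⁶e_g³ configuration has an unevenly filled e_g set; the Jahn–Teller theorem predicts a tetragonal distortion (typically axial elongation) to lift the degeneracy.
[CrCl₆]: Each chloride is −1; balancing the 0 overall charge requires Cr(VI). Group 6 minus oxidation state 6 gives a d⁰ configuration. The d⁰ configuration leaves the e_g set evenly filled (or empty) — no strong Jahn–Teller driving force.

[CuCl₆]⁴−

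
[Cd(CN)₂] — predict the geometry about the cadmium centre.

Each cyanide is −1; balancing the 0 overall charge requires Cd(II).
Cadmium is a group-12 element; Cd(II) is therefore d¹⁰.
Coordination number: 2.
A d¹⁰ ion with only two ligands adopts a linear arrangement (sp hybridisation; no CFSE preference).

linear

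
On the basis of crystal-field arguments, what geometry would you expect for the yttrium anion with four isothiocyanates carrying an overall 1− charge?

tetrahedral

Summing ligand charges against the −1 overall charge gives an oxidation state of +3 for yttrium.
Y sits in group 3, so the d-electron count is 3 − 3 = 0.
With 4 monodentate ligands the coordination number is 4.
A d⁰ ion has no crystal-field stabilisation preference between square planar and tetrahedral, so four ligands adopt the sterically favoured tetrahedral geometry.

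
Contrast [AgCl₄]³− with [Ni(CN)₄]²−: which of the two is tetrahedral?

[AgCl₄]³−

For [AgCl₄]³−: Ligand charges: each chloride is −1. With an overall charge of −3 the silver centre must be in the +1 oxidation state. Ag sits in group 11, so the d-electron count is 11 − 1 = 10. A d¹⁰ ion has no crystal-field stabilisation preference between square planar and tetrahedral, so four ligands adopt the sterically favoured tetrahedral geometry. → tetrahedral.
For [Ni(CN)₄]²−: Each cyanide is −1; balancing the −2 overall charge requires Ni(II). Nickel is a group-10 element; Ni(II) is therefore d⁸. Cyanide is a strong-field ligand (high in the spectrochemical series). A 3d d⁸ ion with strong-field ligands gains enough CFSE to favour square planar over tetrahedral. → square planar.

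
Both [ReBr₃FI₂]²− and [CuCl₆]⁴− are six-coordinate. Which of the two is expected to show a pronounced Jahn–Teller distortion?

[CuCl₆]⁴−

[ReBr₃FI₂]²−: Summing ligand charges against the −2 overall charge gives an oxidation state of +4 for rhenium. Group 7 minus oxidation state 4 gives a d³ configuration. The d³ configuration leaves the e_g set evenly filled (or empty) — no strong Jahn–Teller driving force.
[CuCl₆]⁴−: Ligand charges: each chloride is −1. With an overall charge of −4 the copper centre must be in the +2 oxidation state. Group 11 minus oxidation state 2 gives a d⁹ configuration. The t₂g⁶e_g³ configuration has an unevenly filled e_g set; the Jahn–Teller theorem predicts a tetragonal distortion (typically axial elongation) to lift the degeneracy.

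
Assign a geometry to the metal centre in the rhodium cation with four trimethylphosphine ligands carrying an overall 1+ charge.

square planar

Trimethylphosphine is neutral; balancing the +1 overall charge requires Rh(I).
Group 9 minus oxidation state 1 gives a d⁸ configuration.
With 4 monodentate ligands the coordination number is 4.
A 4d d⁸ ion has a large crystal-field splitting; square planar leaves the high-energy d_{x²−y²} orbital empty and maximises CFSE.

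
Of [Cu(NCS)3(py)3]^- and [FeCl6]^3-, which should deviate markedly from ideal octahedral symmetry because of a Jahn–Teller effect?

[Cu(NCS)3(py)3]^-: Ligand charges: each isothiocyanate is −1; pyridine is neutral. With an overall charge of −1 the copper centre must be in the +2 oxidation state. Copper is a group-11 element; Cu(II) is therefore d⁹. The t₂g⁶e_g³ configuration has an unevenly filled e_g set; the Jahn–Teller theorem predicts a tetragonal distortion (typically axial elongation) to lift the degeneracy.
[FeCl6]^3-: Ligand charges: each chloride is −1. With an overall charge of −3 the iron centre must be in the +3 oxidation state. Iron is a group-8 element; Fe(III) is therefore d⁵. Chloride is a weak-field ligand for a first-row metal, so the complex is high-spin. The d⁵ configuration leaves the e_g set evenly filled (or empty) — no strong Jahn–Teller driving force.

[Cu(NCS)3(py)3]^-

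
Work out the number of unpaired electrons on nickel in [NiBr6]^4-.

2 unpaired electrons

Summing ligand charges against the −4 overall charge gives an oxidation state of +2 for nickel.
Ni sits in group 10, so the d-electron count is 10 − 2 = 8.
In an octahedral field the d⁸ configuration is t₂g⁶e_g² (only one arrangement possible), giving 2 unpaired electrons.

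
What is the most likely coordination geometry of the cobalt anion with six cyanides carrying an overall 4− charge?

octahedral

Each cyanide is −1; balancing the −4 overall charge requires Co(II).
Cobalt is a group-9 element; Co(II) is therefore d⁷.
Coordination number: 6.
Six donors around a single metal centre give an octahedral coordination sphere.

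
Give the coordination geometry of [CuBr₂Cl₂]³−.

Summing ligand charges against the −3 overall charge gives an oxidation state of +1 for copper.
Copper is a group-11 element; Cu(I) is therefore d¹⁰.
Coordination number: 4.
A d¹⁰ ion has no crystal-field stabilisation preference between square planar and tetrahedral, so four ligands adopt the sterically favoured tetrahedral geometry.

tetrahedral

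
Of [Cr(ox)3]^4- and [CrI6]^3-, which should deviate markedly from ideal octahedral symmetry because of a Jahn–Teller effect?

[Cr(ox)3]^4-: Ligand charges: each oxalate is −2. With an overall charge of −4 the chromium centre must be in the +2 oxidation state. Cr sits in group 6, so the d-electron count is 6 − 2 = 4. Oxalate is a weak-field ligand for a first-row metal, so the complex is high-spin. The t₂g³e_g¹ (high-spin) configuration has an unevenly filled e_g set; the Jahn–Teller theorem predicts a tetragonal distortion (typically axial elongation) to lift the degeneracy.
[CrI6]^3-: Summing ligand charges against the −3 overall charge gives an oxidation state of +3 for chromium. Cr sits in group 6, so the d-electron count is 6 − 3 = 3. The d³ configuration leaves the e_g set evenly filled (or empty) — no strong Jahn–Teller driving force.

[Cr(ox)3]^4-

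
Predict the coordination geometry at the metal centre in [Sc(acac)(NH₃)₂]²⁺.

tetrahedral

Ligand charges: each acetylacetonate is −1; ammonia is neutral. With an overall charge of +2 the scandium centre must be in the +3 oxidation state.
Sc sits in group 3, so the d-electron count is 3 − 3 = 0.
Counting donor atoms: 1×acetylacetonate (bidentate) → 2 donors; 2×ammonia (monodentate) → 2 donors. Coordination number = 4.
A d⁰ ion has no crystal-field stabilisation preference between square planar and tetrahedral, so four ligands adopt the sterically favoured tetrahedral geometry.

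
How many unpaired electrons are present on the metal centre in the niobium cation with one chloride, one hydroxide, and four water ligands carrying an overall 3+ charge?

0

Summing ligand charges against the +3 overall charge gives an oxidation state of +5 for niobium.
Nb sits in group 5, so the d-electron count is 5 − 5 = 0.
In an octahedral field the d⁰ configuration is t₂g⁰e_g⁰, giving 0 unpaired electrons.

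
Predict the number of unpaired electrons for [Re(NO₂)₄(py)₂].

Ligand charges: each nitro (N-bound nitrite) is −1; pyridine is neutral. With an overall charge of 0 the rhenium centre must be in the +4 oxidation state.
Re sits in group 7, so the d-electron count is 7 − 4 = 3.
In an octahedral field the d³ configuration is t₂g³e_g⁰ (only one arrangement possible), giving 3 unpaired electrons.

3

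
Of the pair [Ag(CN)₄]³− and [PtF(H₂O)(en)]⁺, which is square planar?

[PtF(H₂O)(en)]⁺

For [Ag(CN)₄]³−: Each cyanide is −1; balancing the −3 overall charge requires Ag(I). Silver is a group-11 element; Ag(I) is therefore d¹⁰. A d¹⁰ ion has no crystal-field stabilisation preference between square planar and tetrahedral, so four ligands adopt the sterically favoured tetrahedral geometry. → tetrahedral.
For [PtF(H₂O)(en)]⁺: Each fluoride is −1; water is neutral; ethylenediamine is neutral; balancing the +1 overall charge requires Pt(II). Group 10 minus oxidation state 2 gives a d⁸ configuration. A 5d d⁸ ion has a large crystal-field splitting; square planar leaves the high-energy d_{x²−y²} orbital empty and maximises CFSE. → square planar.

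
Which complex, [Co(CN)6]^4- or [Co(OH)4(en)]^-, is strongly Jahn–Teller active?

[Co(CN)6]^4-: Ligand charges: each cyanide is −1. With an overall charge of −4 the cobalt centre must be in the +2 oxidation state. Group 9 minus oxidation state 2 gives a d⁷ configuration. Cyanide is a strong-field ligand (high in the spectrochemical series) for a first-row metal, so the complex is low-spin. The t₂g⁶e_g¹ (low-spin) configuration has an unevenly filled e_g set; the Jahn–Teller theorem predicts a tetragonal distortion (typically axial elongation) to lift the degeneracy.
[Co(OH)4(en)]^-: Ligand charges: each hydroxide is −1; ethylenediamine is neutral. With an overall charge of −1 the cobalt centre must be in the +3 oxidation state. Group 9 minus oxidation state 3 gives a d⁶ configuration. Co(III) has an exceptionally large octahedral splitting and is low-spin with essentially every ligand except fluoride. The d⁶ configuration leaves the e_g set evenly filled (or empty) — no strong Jahn–Teller driving force.

[Co(CN)6]^4-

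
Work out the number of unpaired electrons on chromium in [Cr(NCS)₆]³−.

3

Summing ligand charges against the −3 overall charge gives an oxidation state of +3 for chromium.
Chromium is a group-6 element; Cr(III) is therefore d³.
In an octahedral field the d³ configuration is t₂g³e_g⁰ (only one arrangement possible), giving 3 unpaired electrons.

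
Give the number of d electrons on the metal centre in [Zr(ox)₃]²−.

d⁰

Ligand charges: each oxalate is −2. With an overall charge of −2 the zirconium centre must be in the +4 oxidation state.
Group 4 minus oxidation state 4 gives a d⁰ configuration.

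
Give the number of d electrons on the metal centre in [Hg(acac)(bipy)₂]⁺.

Each acetylacetonate is −1; 2,2′-bipyridine is neutral; balancing the +1 overall charge requires Hg(II).
Hg sits in group 12, so the d-electron count is 12 − 2 = 10.

d10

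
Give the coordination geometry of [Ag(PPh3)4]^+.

tetrahedral

Triphenylphosphine is neutral; balancing the +1 overall charge requires Ag(I).
Ag sits in group 11, so the d-electron count is 11 − 1 = 10.
Coordination number: 4.
A d¹⁰ ion has no crystal-field stabilisation preference between square planar and tetrahedral, so four ligands adopt the sterically favoured tetrahedral geometry.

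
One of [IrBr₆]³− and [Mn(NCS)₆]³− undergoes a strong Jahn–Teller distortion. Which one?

[IrBr₆]³−: Ligand charges: each bromide is −1. With an overall charge of −3 the iridium centre must be in the +3 oxidation state. Iridium is a group-9 element; Ir(III) is therefore d⁶. A 5d ion has a large Δₒ and is invariably low-spin. The d⁶ configuration leaves the e_g set evenly filled (or empty) — no strong Jahn–Teller driving force.
[Mn(NCS)₆]³−: Ligand charges: each isothiocyanate is −1. With an overall charge of −3 the manganese centre must be in the +3 oxidation state. Mn sits in group 7, so the d-electron count is 7 − 3 = 4. Isothiocyanate is a weak-field ligand for a first-row metal, so the complex is high-spin. The t₂g³e_g¹ (high-spin) configuration has an unevenly filled e_g set; the Jahn–Teller theorem predicts a tetragonal distortion (typically axial elongation) to lift the degeneracy.

[Mn(NCS)₆]³−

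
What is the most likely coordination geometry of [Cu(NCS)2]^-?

Ligand charges: each isothiocyanate is −1. With an overall charge of −1 the copper centre must be in the +1 oxidation state.
Group 11 minus oxidation state 1 gives a d¹⁰ configuration.
With 2 monodentate ligands the coordination number is 2.
A d¹⁰ ion with only two ligands adopts a linear arrangement (sp hybridisation; no CFSE preference).

linear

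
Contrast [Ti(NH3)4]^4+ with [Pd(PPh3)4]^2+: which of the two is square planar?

For [Ti(NH3)4]^4+: Ligand charges: ammonia is neutral. With an overall charge of +4 the titanium centre must be in the +4 oxidation state. Group 4 minus oxidation state 4 gives a d⁰ configuration. A d⁰ ion has no crystal-field stabilisation preference between square planar and tetrahedral, so four ligands adopt the sterically favoured tetrahedral geometry. → tetrahedral.
For [Pd(PPh3)4]^2+: Triphenylphosphine is neutral; balancing the +2 overall charge requires Pd(II). Palladium is a group-10 element; Pd(II) is therefore d⁸. A 4d d⁸ ion has a large crystal-field splitting; square planar leaves the high-energy d_{x²−y²} orbital empty and maximises CFSE. → square planar.

[Pd(PPh3)4]^2+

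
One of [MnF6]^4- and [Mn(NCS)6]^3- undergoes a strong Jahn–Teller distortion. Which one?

[Mn(NCS)6]^3-

[MnF6]^4-: Summing ligand charges against the −4 overall charge gives an oxidation state of +2 for manganese. Manganese is a group-7 element; Mn(II) is therefore d⁵. Fluoride is a weak-field ligand for a first-row metal, so the complex is high-spin. The d⁵ configuration leaves the e_g set evenly filled (or empty) — no strong Jahn–Teller driving force.
[Mn(NCS)6]^3-: Summing ligand charges against the −3 overall charge gives an oxidation state of +3 for manganese. Manganese is a group-7 element; Mn(III) is therefore d⁴. Isothiocyanate is a weak-field ligand for a first-row metal, so the complex is high-spin. The t₂g³e_g¹ (high-spin) configuration has an unevenly filled e_g set; the Jahn–Teller theorem predicts a tetragonal distortion (typically axial elongation) to lift the degeneracy.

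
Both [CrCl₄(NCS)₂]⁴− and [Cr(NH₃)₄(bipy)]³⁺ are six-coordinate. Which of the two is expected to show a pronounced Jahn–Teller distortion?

[CrCl₄(NCS)₂]⁴−: Ligand charges: each chloride is −1; each isothiocyanate is −1. With an overall charge of −4 the chromium centre must be in the +2 oxidation state. Chromium is a group-6 element; Cr(II) is therefore d⁴. Chloride and isothiocyanate are weak-field ligands for a first-row metal, so the complex is high-spin. The t₂g³e_g¹ (high-spin) configuration has an unevenly filled e_g set; the Jahn–Teller theorem predicts a tetragonal distortion (typically axial elongation) to lift the degeneracy.
[Cr(NH₃)₄(bipy)]³⁺: Ligand charges: ammonia is neutral; 2,2′-bipyridine is neutral. With an overall charge of +3 the chromium centre must be in the +3 oxidation state. Chromium is a group-6 element; Cr(III) is therefore d³. The d³ configuration leaves the e_g set evenly filled (or empty) — no strong Jahn–Teller driving force.

[CrCl₄(NCS)₂]⁴−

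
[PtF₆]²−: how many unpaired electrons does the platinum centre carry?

Ligand charges: each fluoride is −1. With an overall charge of −2 the platinum centre must be in the +4 oxidation state.
Group 10 minus oxidation state 4 gives a d⁶ configuration.
The spin state decides the count: a 5d ion has a large Δₒ and is invariably low-spin.
An octahedral low-spin d⁶ ion is t₂g⁶e_g⁰, giving 0 unpaired electrons.

0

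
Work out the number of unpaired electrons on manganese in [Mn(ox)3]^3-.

4 unpaired electrons

Ligand charges: each oxalate is −2. With an overall charge of −3 the manganese centre must be in the +3 oxidation state.
Group 7 minus oxidation state 3 gives a d⁴ configuration.
Counting donor atoms: 3×oxalate (bidentate) → 6 donors. Coordination number = 6.
The spin state decides the count: Oxalate is a weak-field ligand for a first-row metal, so the complex is high-spin.
An octahedral high-spin d⁴ ion is t₂g³e_g¹, giving 4 unpaired electrons.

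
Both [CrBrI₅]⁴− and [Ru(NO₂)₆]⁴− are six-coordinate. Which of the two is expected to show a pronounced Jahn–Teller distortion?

[CrBrI₅]⁴−: Each bromide is −1; each iodide is −1; balancing the −4 overall charge requires Cr(II). Cr sits in group 6, so the d-electron count is 6 − 2 = 4. Bromide and iodide are weak-field ligands for a first-row metal, so the complex is high-spin. The t₂g³e_g¹ (high-spin) configuration has an unevenly filled e_g set; the Jahn–Teller theorem predicts a tetragonal distortion (typically axial elongation) to lift the degeneracy.
[Ru(NO₂)₆]⁴−: Summing ligand charges against the −4 overall charge gives an oxidation state of +2 for ruthenium. Ruthenium is a group-8 element; Ru(II) is therefore d⁶. A 4d ion has a large Δₒ and is invariably low-spin. The d⁶ configuration leaves the e_g set evenly filled (or empty) — no strong Jahn–Teller driving force.

[CrBrI₅]⁴−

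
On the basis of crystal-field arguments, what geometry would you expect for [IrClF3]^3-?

square planar

Ligand charges: each chloride is −1; each fluoride is −1. With an overall charge of −3 the iridium centre must be in the +1 oxidation state.
Group 9 minus oxidation state 1 gives a d⁸ configuration.
With 4 monodentate ligands the coordination number is 4.
A 5d d⁸ ion has a large crystal-field splitting; square planar leaves the high-energy d_{x²−y²} orbital empty and maximises CFSE.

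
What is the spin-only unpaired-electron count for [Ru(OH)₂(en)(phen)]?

Ligand charges: each hydroxide is −1; ethylenediamine is neutral; 1,10-phenanthroline is neutral. With an overall charge of 0 the ruthenium centre must be in the +2 oxidation state.
Group 8 minus oxidation state 2 gives a d⁶ configuration.
Counting donor atoms: 2×hydroxide (monodentate) → 2 donors; 1×ethylenediamine (bidentate) → 2 donors; 1×1,10-phenanthroline (bidentate) → 2 donors. Coordination number = 6.
The spin state decides the count: a 4d ion has a large Δₒ and is invariably low-spin.
An octahedral low-spin d⁶ ion is t₂g⁶e_g⁰, giving 0 unpaired electrons.

0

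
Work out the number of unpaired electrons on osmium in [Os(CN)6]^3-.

1 unpaired electron

Ligand charges: each cyanide is −1. With an overall charge of −3 the osmium centre must be in the +3 oxidation state.
Os sits in group 8, so the d-electron count is 8 − 3 = 5.
The spin state decides the count: a 5d ion has a large Δₒ and is invariably low-spin.
An octahedral low-spin d⁵ ion is t₂g⁵e_g⁰, giving 1 unpaired electron.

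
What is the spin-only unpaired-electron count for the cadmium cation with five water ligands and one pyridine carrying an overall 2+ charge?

Ligand charges: water is neutral; pyridine is neutral. With an overall charge of +2 the cadmium centre must be in the +2 oxidation state.
Group 12 minus oxidation state 2 gives a d¹⁰ configuration.
In an octahedral field the d¹⁰ configuration is t₂g⁶e_g⁴, giving 0 unpaired electrons.

0 unpaired electrons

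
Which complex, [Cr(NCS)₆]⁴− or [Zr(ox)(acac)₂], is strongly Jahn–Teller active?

[Cr(NCS)₆]⁴−: Ligand charges: each isothiocyanate is −1. With an overall charge of −4 the chromium centre must be in the +2 oxidation state. Group 6 minus oxidation state 2 gives a d⁴ configuration. Isothiocyanate is a weak-field ligand for a first-row metal, so the complex is high-spin. The t₂g³e_g¹ (high-spin) configuration has an unevenly filled e_g set; the Jahn–Teller theorem predicts a tetragonal distortion (typically axial elongation) to lift the degeneracy.
[Zr(ox)(acac)₂]: Each oxalate is −2; each acetylacetonate is −1; balancing the 0 overall charge requires Zr(IV). Zr sits in group 4, so the d-electron count is 4 − 4 = 0. The d⁰ configuration leaves the e_g set evenly filled (or empty) — no strong Jahn–Teller driving force.

[Cr(NCS)₆]⁴−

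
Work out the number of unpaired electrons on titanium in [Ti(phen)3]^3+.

Summing ligand charges against the +3 overall charge gives an oxidation state of +3 for titanium.
Titanium is a group-4 element; Ti(III) is therefore d¹.
Counting donor atoms: 3×1,10-phenanthroline (bidentate) → 6 donors. Coordination number = 6.
In an octahedral field the d¹ configuration is t₂g¹e_g⁰ (only one arrangement possible), giving 1 unpaired electron.

1 unpaired electron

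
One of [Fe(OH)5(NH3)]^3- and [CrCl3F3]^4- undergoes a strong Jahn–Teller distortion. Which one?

[CrCl3F3]^4-

[Fe(OH)5(NH3)]^3-: Ligand charges: each hydroxide is −1; ammonia is neutral. With an overall charge of −3 the iron centre must be in the +2 oxidation state. Iron is a group-8 element; Fe(II) is therefore d⁶. Hydroxide is a weak-field ligand for a first-row metal, so the complex is high-spin. The d⁶ configuration leaves the e_g set evenly filled (or empty) — no strong Jahn–Teller driving force.
[CrCl3F3]^4-: Each chloride is −1; each fluoride is −1; balancing the −4 overall charge requires Cr(II). Cr sits in group 6, so the d-electron count is 6 − 2 = 4. Chloride and fluoride are weak-field ligands for a first-row metal, so the complex is high-spin. The t₂g³e_g¹ (high-spin) configuration has an unevenly filled e_g set; the Jahn–Teller theorem predicts a tetragonal distortion (typically axial elongation) to lift the degeneracy.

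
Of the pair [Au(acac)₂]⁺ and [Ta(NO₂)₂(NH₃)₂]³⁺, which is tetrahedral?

For [Au(acac)₂]⁺: Summing ligand charges against the +1 overall charge gives an oxidation state of +3 for gold. Au sits in group 11, so the d-electron count is 11 − 3 = 8. A 5d d⁸ ion has a large crystal-field splitting; square planar leaves the high-energy d_{x²−y²} orbital empty and maximises CFSE. → square planar.
For [Ta(NO₂)₂(NH₃)₂]³⁺: Ligand charges: each nitro (N-bound nitrite) is −1; ammonia is neutral. With an overall charge of +3 the tantalum centre must be in the +5 oxidation state. Ta sits in group 5, so the d-electron count is 5 − 5 = 0. A d⁰ ion has no crystal-field stabilisation preference between square planar and tetrahedral, so four ligands adopt the sterically favoured tetrahedral geometry. → tetrahedral.

[Ta(NO₂)₂(NH₃)₂]³⁺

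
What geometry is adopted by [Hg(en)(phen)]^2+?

tetrahedral

Ethylenediamine is neutral; 1,10-phenanthroline is neutral; balancing the +2 overall charge requires Hg(II).
Mercury is a group-12 element; Hg(II) is therefore d¹⁰.
Counting donor atoms: 1×ethylenediamine (bidentate) → 2 donors; 1×1,10-phenanthroline (bidentate) → 2 donors. Coordination number = 4.
A d¹⁰ ion has no crystal-field stabilisation preference between square planar and tetrahedral, so four ligands adopt the sterically favoured tetrahedral geometry.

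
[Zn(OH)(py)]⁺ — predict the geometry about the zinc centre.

linear

Summing ligand charges against the +1 overall charge gives an oxidation state of +2 for zinc.
Zn sits in group 12, so the d-electron count is 12 − 2 = 10.
With 2 monodentate ligands the coordination number is 2.
A d¹⁰ ion with only two ligands adopts a linear arrangement (sp hybridisation; no CFSE preference).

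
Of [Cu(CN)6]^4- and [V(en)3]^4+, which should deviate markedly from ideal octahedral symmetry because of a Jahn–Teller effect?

[Cu(CN)6]^4-: Summing ligand charges against the −4 overall charge gives an oxidation state of +2 for copper. Cu sits in group 11, so the d-electron count is 11 − 2 = 9. The t₂g⁶e_g³ configuration has an unevenly filled e_g set; the Jahn–Teller theorem predicts a tetragonal distortion (typically axial elongation) to lift the degeneracy.
[V(en)3]^4+: Summing ligand charges against the +4 overall charge gives an oxidation state of +4 for vanadium. Group 5 minus oxidation state 4 gives a d¹ configuration. The d¹ configuration leaves the e_g set evenly filled (or empty) — no strong Jahn–Teller driving force.

[Cu(CN)6]^4-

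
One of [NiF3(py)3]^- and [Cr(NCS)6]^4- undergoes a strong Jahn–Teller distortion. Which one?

[NiF3(py)3]^-: Ligand charges: each fluoride is −1; pyridine is neutral. With an overall charge of −1 the nickel centre must be in the +2 oxidation state. Nickel is a group-10 element; Ni(II) is therefore d⁸. The d⁸ configuration leaves the e_g set evenly filled (or empty) — no strong Jahn–Teller driving force.
[Cr(NCS)6]^4-: Ligand charges: each isothiocyanate is −1. With an overall charge of −4 the chromium centre must be in the +2 oxidation state. Chromium is a group-6 element; Cr(II) is therefore d⁴. Isothiocyanate is a weak-field ligand for a first-row metal, so the complex is high-spin. The t₂g³e_g¹ (high-spin) configuration has an unevenly filled e_g set; the Jahn–Teller theorem predicts a tetragonal distortion (typically axial elongation) to lift the degeneracy.

[Cr(NCS)6]^4-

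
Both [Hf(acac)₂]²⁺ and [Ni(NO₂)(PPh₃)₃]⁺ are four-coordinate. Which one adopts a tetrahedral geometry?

For [Hf(acac)₂]²⁺: Each acetylacetonate is −1; balancing the +2 overall charge requires Hf(IV). Hafnium is a group-4 element; Hf(IV) is therefore d⁰. A d⁰ ion has no crystal-field stabilisation preference between square planar and tetrahedral, so four ligands adopt the sterically favoured tetrahedral geometry. → tetrahedral.
For [Ni(NO₂)(PPh₃)₃]⁺: Each nitro (N-bound nitrite) is −1; triphenylphosphine is neutral; balancing the +1 overall charge requires Ni(II). Ni sits in group 10, so the d-electron count is 10 − 2 = 8. Nitro (N-bound nitrite) and triphenylphosphine are strong-field ligands (high in the spectrochemical series). A 3d d⁸ ion with strong-field ligands gains enough CFSE to favour square planar over tetrahedral. → square planar.

[Hf(acac)₂]²⁺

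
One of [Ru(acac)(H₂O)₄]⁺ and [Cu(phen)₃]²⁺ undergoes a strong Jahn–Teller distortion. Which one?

[Ru(acac)(H₂O)₄]⁺: Summing ligand charges against the +1 overall charge gives an oxidation state of +2 for ruthenium. Ru sits in group 8, so the d-electron count is 8 − 2 = 6. A 4d ion has a large Δₒ and is invariably low-spin. The d⁶ configuration leaves the e_g set evenly filled (or empty) — no strong Jahn–Teller driving force.
[Cu(phen)₃]²⁺: 1,10-phenanthroline is neutral; balancing the +2 overall charge requires Cu(II). Cu sits in group 11, so the d-electron count is 11 − 2 = 9. The t₂g⁶e_g³ configuration has an unevenly filled e_g set; the Jahn–Teller theorem predicts a tetragonal distortion (typically axial elongation) to lift the degeneracy.

[Cu(phen)₃]²⁺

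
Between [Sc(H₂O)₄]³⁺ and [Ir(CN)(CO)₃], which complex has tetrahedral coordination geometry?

For [Sc(H₂O)₄]³⁺: Water is neutral; balancing the +3 overall charge requires Sc(III). Sc sits in group 3, so the d-electron count is 3 − 3 = 0. A d⁰ ion has no crystal-field stabilisation preference between square planar and tetrahedral, so four ligands adopt the sterically favoured tetrahedral geometry. → tetrahedral.
For [Ir(CN)(CO)₃]: Ligand charges: each cyanide is −1; carbonyl is neutral. With an overall charge of 0 the iridium centre must be in the +1 oxidation state. Ir sits in group 9, so the d-electron count is 9 − 1 = 8. A 5d d⁸ ion has a large crystal-field splitting; square planar leaves the high-energy d_{x²−y²} orbital empty and maximises CFSE. → square planar.

[Sc(H₂O)₄]³⁺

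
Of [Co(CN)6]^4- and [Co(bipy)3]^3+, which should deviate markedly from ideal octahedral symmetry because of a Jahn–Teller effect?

[Co(CN)6]^4-

[Co(CN)6]^4-: Each cyanide is −1; balancing the −4 overall charge requires Co(II). Group 9 minus oxidation state 2 gives a d⁷ configuration. Cyanide is a strong-field ligand (high in the spectrochemical series) for a first-row metal, so the complex is low-spin. The t₂g⁶e_g¹ (low-spin) configuration has an unevenly filled e_g set; the Jahn–Teller theorem predicts a tetragonal distortion (typically axial elongation) to lift the degeneracy.
[Co(bipy)3]^3+: Summing ligand charges against the +3 overall charge gives an oxidation state of +3 for cobalt. Cobalt is a group-9 element; Co(III) is therefore d⁶. Co(III) has an exceptionally large octahedral splitting and is low-spin with essentially every ligand except fluoride. The d⁶ configuration leaves the e_g set evenly filled (or empty) — no strong Jahn–Teller driving force.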